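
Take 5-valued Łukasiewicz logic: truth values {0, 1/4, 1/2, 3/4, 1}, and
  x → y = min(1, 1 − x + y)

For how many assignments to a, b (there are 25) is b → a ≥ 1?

15

value 1: 15 assignments (counts)
value 3/4: 4 assignments
value 1/2: 3 assignments
value 1/4: 2 assignments
value 0: 1 assignment
So 15 of the 25 assignments meet the threshold.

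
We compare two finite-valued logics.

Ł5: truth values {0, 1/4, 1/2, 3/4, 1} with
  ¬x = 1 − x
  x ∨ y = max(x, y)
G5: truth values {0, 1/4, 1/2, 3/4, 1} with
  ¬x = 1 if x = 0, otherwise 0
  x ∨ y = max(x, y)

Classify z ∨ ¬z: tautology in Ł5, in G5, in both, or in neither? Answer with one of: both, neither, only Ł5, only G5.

In Ł5: at z = 1/4 the value is 3/4 — not a tautology.
In G5: at z = 1/4 the value is 1/4 — not a tautology.

neither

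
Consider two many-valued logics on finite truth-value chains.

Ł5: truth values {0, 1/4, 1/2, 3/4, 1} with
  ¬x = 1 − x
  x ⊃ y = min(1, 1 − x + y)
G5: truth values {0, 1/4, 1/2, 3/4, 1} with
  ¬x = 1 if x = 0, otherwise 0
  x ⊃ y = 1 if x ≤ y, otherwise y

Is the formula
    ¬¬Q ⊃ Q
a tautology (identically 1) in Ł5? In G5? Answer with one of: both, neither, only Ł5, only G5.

only Ł5

In Ł5: every assignment gives 1 — tautology.
In G5: at Q = 1/4 the value is 1/4 — not a tautology.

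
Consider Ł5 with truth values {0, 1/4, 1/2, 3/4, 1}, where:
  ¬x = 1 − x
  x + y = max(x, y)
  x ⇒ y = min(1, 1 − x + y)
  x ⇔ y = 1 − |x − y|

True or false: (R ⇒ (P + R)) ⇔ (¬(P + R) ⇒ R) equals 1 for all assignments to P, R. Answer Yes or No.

No

Counterexample: take P = 0, R = 0.
P + R = 0 + 0 = 0
R ⇒ (P + R) = 0 ⇒ 0 = 1
P + R = 0 + 0 = 0
¬(P + R) = ¬0 = 1
¬(P + R) ⇒ R = 1 ⇒ 0 = 0
(R ⇒ (P + R)) ⇔ (¬(P + R) ⇒ R) = 1 ⇔ 0 = 0
This gives 0 ≠ 1.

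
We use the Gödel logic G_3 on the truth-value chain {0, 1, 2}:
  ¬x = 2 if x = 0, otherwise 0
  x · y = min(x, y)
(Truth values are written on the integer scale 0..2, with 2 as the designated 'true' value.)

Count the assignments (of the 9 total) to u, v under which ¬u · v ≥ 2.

1

u = 0, v = 0 ↦ 0  <
u = 0, v = 1 ↦ 1  <
u = 0, v = 2 ↦ 2  ≥
u = 1, v = 0 ↦ 0  <
u = 1, v = 1 ↦ 0  <
u = 1, v = 2 ↦ 0  <
u = 2, v = 0 ↦ 0  <
u = 2, v = 1 ↦ 0  <
u = 2, v = 2 ↦ 0  <
So 1 of the 9 assignments meets the threshold.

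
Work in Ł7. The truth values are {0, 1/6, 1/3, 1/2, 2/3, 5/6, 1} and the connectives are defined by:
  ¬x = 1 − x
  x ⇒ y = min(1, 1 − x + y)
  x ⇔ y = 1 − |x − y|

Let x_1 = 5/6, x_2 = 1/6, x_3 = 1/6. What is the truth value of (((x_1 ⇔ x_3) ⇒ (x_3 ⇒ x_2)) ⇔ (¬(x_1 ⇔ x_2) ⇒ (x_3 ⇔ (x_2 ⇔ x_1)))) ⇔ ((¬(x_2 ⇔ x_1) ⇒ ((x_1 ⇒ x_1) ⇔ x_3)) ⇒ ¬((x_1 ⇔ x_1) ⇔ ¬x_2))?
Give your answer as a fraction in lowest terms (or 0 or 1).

2/3

x_1 ⇔ x_3 = 5/6 ⇔ 1/6 = 1/3
x_3 ⇒ x_2 = 1/6 ⇒ 1/6 = 1
(x_1 ⇔ x_3) ⇒ (x_3 ⇒ x_2) = 1/3 ⇒ 1 = 1
x_1 ⇔ x_2 = 5/6 ⇔ 1/6 = 1/3
¬(x_1 ⇔ x_2) = ¬1/3 = 2/3
x_2 ⇔ x_1 = 1/6 ⇔ 5/6 = 1/3
x_3 ⇔ (x_2 ⇔ x_1) = 1/6 ⇔ 1/3 = 5/6
¬(x_1 ⇔ x_2) ⇒ (x_3 ⇔ (x_2 ⇔ x_1)) = 2/3 ⇒ 5/6 = 1
((x_1 ⇔ x_3) ⇒ (x_3 ⇒ x_2)) ⇔ (¬(x_1 ⇔ x_2) ⇒ (x_3 ⇔ (x_2 ⇔ x_1))) = 1 ⇔ 1 = 1
x_2 ⇔ x_1 = 1/6 ⇔ 5/6 = 1/3
¬(x_2 ⇔ x_1) = ¬1/3 = 2/3
x_1 ⇒ x_1 = 5/6 ⇒ 5/6 = 1
(x_1 ⇒ x_1) ⇔ x_3 = 1 ⇔ 1/6 = 1/6
¬(x_2 ⇔ x_1) ⇒ ((x_1 ⇒ x_1) ⇔ x_3) = 2/3 ⇒ 1/6 = 1/2
x_1 ⇔ x_1 = 5/6 ⇔ 5/6 = 1
¬x_2 = ¬1/6 = 5/6
(x_1 ⇔ x_1) ⇔ ¬x_2 = 1 ⇔ 5/6 = 5/6
¬((x_1 ⇔ x_1) ⇔ ¬x_2) = ¬5/6 = 1/6
(¬(x_2 ⇔ x_1) ⇒ ((x_1 ⇒ x_1) ⇔ x_3)) ⇒ ¬((x_1 ⇔ x_1) ⇔ ¬x_2) = 1/2 ⇒ 1/6 = 2/3
(((x_1 ⇔ x_3) ⇒ (x_3 ⇒ x_2)) ⇔ (¬(x_1 ⇔ x_2) ⇒ (x_3 ⇔ (x_2 ⇔ x_1)))) ⇔ ((¬(x_2 ⇔ x_1) ⇒ ((x_1 ⇒ x_1) ⇔ x_3)) ⇒ ¬((x_1 ⇔ x_1) ⇔ ¬x_2)) = 1 ⇔ 2/3 = 2/3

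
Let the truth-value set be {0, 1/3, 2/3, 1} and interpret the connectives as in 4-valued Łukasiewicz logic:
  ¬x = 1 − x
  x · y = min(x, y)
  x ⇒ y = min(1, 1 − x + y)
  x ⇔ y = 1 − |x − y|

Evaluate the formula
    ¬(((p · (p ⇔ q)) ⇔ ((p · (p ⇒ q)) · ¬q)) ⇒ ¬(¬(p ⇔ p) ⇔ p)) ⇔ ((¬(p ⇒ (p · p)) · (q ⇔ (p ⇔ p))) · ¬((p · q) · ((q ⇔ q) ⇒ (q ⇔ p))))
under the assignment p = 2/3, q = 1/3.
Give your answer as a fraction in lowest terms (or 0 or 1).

p ⇔ q = 2/3 ⇔ 1/3 = 2/3
p · (p ⇔ q) = 2/3 · 2/3 = 2/3
p ⇒ q = 2/3 ⇒ 1/3 = 2/3
p · (p ⇒ q) = 2/3 · 2/3 = 2/3
¬q = ¬1/3 = 2/3
(p · (p ⇒ q)) · ¬q = 2/3 · 2/3 = 2/3
(p · (p ⇔ q)) ⇔ ((p · (p ⇒ q)) · ¬q) = 2/3 ⇔ 2/3 = 1
p ⇔ p = 2/3 ⇔ 2/3 = 1
¬(p ⇔ p) = ¬1 = 0
¬(p ⇔ p) ⇔ p = 0 ⇔ 2/3 = 1/3
¬(¬(p ⇔ p) ⇔ p) = ¬1/3 = 2/3
((p · (p ⇔ q)) ⇔ ((p · (p ⇒ q)) · ¬q)) ⇒ ¬(¬(p ⇔ p) ⇔ p) = 1 ⇒ 2/3 = 2/3
¬(((p · (p ⇔ q)) ⇔ ((p · (p ⇒ q)) · ¬q)) ⇒ ¬(¬(p ⇔ p) ⇔ p)) = ¬2/3 = 1/3
p · p = 2/3 · 2/3 = 2/3
p ⇒ (p · p) = 2/3 ⇒ 2/3 = 1
¬(p ⇒ (p · p)) = ¬1 = 0
p ⇔ p = 2/3 ⇔ 2/3 = 1
q ⇔ (p ⇔ p) = 1/3 ⇔ 1 = 1/3
¬(p ⇒ (p · p)) · (q ⇔ (p ⇔ p)) = 0 · 1/3 = 0
p · q = 2/3 · 1/3 = 1/3
q ⇔ q = 1/3 ⇔ 1/3 = 1
q ⇔ p = 1/3 ⇔ 2/3 = 2/3
(q ⇔ q) ⇒ (q ⇔ p) = 1 ⇒ 2/3 = 2/3
(p · q) · ((q ⇔ q) ⇒ (q ⇔ p)) = 1/3 · 2/3 = 1/3
¬((p · q) · ((q ⇔ q) ⇒ (q ⇔ p))) = ¬1/3 = 2/3
(¬(p ⇒ (p · p)) · (q ⇔ (p ⇔ p))) · ¬((p · q) · ((q ⇔ q) ⇒ (q ⇔ p))) = 0 · 2/3 = 0
¬(((p · (p ⇔ q)) ⇔ ((p · (p ⇒ q)) · ¬q)) ⇒ ¬(¬(p ⇔ p) ⇔ p)) ⇔ ((¬(p ⇒ (p · p)) · (q ⇔ (p ⇔ p))) · ¬((p · q) · ((q ⇔ q) ⇒ (q ⇔ p)))) = 1/3 ⇔ 0 = 2/3

2/3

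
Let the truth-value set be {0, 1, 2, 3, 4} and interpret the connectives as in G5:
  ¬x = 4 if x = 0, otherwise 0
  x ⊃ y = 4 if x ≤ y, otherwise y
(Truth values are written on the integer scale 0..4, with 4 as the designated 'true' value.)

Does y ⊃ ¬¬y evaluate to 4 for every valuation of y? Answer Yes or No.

Yes

y = 0 ↦ 4
y = 1 ↦ 4
y = 2 ↦ 4
y = 3 ↦ 4
y = 4 ↦ 4
Every assignment gives a value ≥ 4.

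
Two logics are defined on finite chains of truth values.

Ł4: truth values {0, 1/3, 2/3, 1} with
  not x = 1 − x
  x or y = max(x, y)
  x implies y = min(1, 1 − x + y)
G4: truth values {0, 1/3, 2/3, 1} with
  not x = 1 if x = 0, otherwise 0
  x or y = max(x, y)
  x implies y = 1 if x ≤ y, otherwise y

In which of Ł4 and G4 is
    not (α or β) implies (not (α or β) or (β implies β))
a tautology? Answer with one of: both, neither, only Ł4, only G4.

In Ł4: every assignment gives 1 — tautology.
In G4: every assignment gives 1 — tautology.

both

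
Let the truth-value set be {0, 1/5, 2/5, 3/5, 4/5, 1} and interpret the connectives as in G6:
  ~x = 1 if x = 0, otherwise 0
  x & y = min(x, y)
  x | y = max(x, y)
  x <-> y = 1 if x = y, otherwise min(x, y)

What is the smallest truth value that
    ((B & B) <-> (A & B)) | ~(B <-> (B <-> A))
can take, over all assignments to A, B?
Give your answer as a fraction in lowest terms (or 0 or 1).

Take A = 1/5, B = 2/5:
B & B = 2/5 & 2/5 = 2/5
A & B = 1/5 & 2/5 = 1/5
(B & B) <-> (A & B) = 2/5 <-> 1/5 = 1/5
B <-> A = 2/5 <-> 1/5 = 1/5
B <-> (B <-> A) = 2/5 <-> 1/5 = 1/5
~(B <-> (B <-> A)) = ~1/5 = 0
((B & B) <-> (A & B)) | ~(B <-> (B <-> A)) = 1/5 | 0 = 1/5
No assignment yields a value below 1/5, so this is the minimum.

1/5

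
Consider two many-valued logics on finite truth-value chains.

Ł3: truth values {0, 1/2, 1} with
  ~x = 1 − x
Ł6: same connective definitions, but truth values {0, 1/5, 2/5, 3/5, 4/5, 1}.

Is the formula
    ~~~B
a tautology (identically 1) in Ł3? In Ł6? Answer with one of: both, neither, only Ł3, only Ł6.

neither

In Ł3: at B = 1/2 the value is 1/2 — not a tautology.
In Ł6: at B = 1/5 the value is 4/5 — not a tautology.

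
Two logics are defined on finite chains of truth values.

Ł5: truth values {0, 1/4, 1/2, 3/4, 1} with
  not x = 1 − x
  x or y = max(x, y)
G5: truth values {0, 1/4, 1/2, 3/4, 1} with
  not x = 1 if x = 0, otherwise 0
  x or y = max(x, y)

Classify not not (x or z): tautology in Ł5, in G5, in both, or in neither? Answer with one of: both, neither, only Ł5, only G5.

neither

In Ł5: at x = 0, z = 0 the value is 0 — not a tautology.
In G5: at x = 0, z = 0 the value is 0 — not a tautology.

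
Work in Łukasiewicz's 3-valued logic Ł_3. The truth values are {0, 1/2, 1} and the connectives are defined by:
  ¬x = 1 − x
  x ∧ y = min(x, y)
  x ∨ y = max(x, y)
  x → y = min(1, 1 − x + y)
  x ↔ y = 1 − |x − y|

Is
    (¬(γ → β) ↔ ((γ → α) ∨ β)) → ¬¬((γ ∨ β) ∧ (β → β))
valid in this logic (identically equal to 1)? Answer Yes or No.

No

Counterexample: take α = 0, β = 0, γ = 1/2.
γ → β = 1/2 → 0 = 1/2
¬(γ → β) = ¬1/2 = 1/2
γ → α = 1/2 → 0 = 1/2
(γ → α) ∨ β = 1/2 ∨ 0 = 1/2
¬(γ → β) ↔ ((γ → α) ∨ β) = 1/2 ↔ 1/2 = 1
γ ∨ β = 1/2 ∨ 0 = 1/2
β → β = 0 → 0 = 1
(γ ∨ β) ∧ (β → β) = 1/2 ∧ 1 = 1/2
¬((γ ∨ β) ∧ (β → β)) = ¬1/2 = 1/2
¬¬((γ ∨ β) ∧ (β → β)) = ¬1/2 = 1/2
(¬(γ → β) ↔ ((γ → α) ∨ β)) → ¬¬((γ ∨ β) ∧ (β → β)) = 1 → 1/2 = 1/2
This gives 1/2 ≠ 1.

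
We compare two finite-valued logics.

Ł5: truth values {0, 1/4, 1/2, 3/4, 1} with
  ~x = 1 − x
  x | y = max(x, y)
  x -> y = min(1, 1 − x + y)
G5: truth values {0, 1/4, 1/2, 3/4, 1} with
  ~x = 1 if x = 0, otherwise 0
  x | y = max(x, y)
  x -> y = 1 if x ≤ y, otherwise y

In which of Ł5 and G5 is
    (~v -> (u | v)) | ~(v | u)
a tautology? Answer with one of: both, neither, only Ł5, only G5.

neither

In Ł5: at u = 0, v = 1/4 the value is 3/4 — not a tautology.
In G5: at u = 1/4, v = 0 the value is 1/4 — not a tautology.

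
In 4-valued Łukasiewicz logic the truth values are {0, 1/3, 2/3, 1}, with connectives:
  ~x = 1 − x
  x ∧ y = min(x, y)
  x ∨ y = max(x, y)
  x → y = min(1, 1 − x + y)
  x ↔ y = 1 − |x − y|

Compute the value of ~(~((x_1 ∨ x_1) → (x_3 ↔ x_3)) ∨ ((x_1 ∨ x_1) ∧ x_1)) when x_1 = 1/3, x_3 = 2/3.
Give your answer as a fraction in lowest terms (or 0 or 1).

x_1 ∨ x_1 = 1/3 ∨ 1/3 = 1/3
x_3 ↔ x_3 = 2/3 ↔ 2/3 = 1
(x_1 ∨ x_1) → (x_3 ↔ x_3) = 1/3 → 1 = 1
~((x_1 ∨ x_1) → (x_3 ↔ x_3)) = ~1 = 0
x_1 ∨ x_1 = 1/3 ∨ 1/3 = 1/3
(x_1 ∨ x_1) ∧ x_1 = 1/3 ∧ 1/3 = 1/3
~((x_1 ∨ x_1) → (x_3 ↔ x_3)) ∨ ((x_1 ∨ x_1) ∧ x_1) = 0 ∨ 1/3 = 1/3
~(~((x_1 ∨ x_1) → (x_3 ↔ x_3)) ∨ ((x_1 ∨ x_1) ∧ x_1)) = ~1/3 = 2/3

2/3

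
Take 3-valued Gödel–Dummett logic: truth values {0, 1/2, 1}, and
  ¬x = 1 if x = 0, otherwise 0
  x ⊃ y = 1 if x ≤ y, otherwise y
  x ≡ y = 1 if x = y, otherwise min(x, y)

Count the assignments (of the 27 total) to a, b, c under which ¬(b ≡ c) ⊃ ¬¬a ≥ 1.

23

value 1: 23 assignments (counts)
value 0: 4 assignments
So 23 of the 27 assignments meet the threshold.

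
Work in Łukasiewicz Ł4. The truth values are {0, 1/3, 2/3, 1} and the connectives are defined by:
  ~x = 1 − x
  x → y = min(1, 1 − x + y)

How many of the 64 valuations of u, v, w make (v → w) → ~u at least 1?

26

value 1: 26 assignments (counts)
value 2/3: 15 assignments
value 1/3: 13 assignments
value 0: 10 assignments
So 26 of the 64 assignments meet the threshold.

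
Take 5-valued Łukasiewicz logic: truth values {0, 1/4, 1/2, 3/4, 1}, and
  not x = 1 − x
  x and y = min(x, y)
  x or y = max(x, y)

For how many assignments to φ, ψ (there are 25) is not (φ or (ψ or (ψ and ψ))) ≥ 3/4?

4

value 1: 1 assignment (counts)
value 3/4: 3 assignments (counts)
value 1/2: 5 assignments
value 1/4: 7 assignments
value 0: 9 assignments
So 4 of the 25 assignments meet the threshold.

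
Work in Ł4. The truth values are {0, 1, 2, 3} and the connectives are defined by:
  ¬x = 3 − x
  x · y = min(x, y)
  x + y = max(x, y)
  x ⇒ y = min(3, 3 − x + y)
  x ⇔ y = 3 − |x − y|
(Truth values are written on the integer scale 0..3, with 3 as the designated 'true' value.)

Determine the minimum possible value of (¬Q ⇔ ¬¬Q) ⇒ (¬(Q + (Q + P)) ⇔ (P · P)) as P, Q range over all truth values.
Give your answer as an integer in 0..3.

1

Take P = 3, Q = 1:
¬Q = ¬1 = 2
¬Q = ¬1 = 2
¬¬Q = ¬2 = 1
¬Q ⇔ ¬¬Q = 2 ⇔ 1 = 2
Q + P = 1 + 3 = 3
Q + (Q + P) = 1 + 3 = 3
¬(Q + (Q + P)) = ¬3 = 0
P · P = 3 · 3 = 3
¬(Q + (Q + P)) ⇔ (P · P) = 0 ⇔ 3 = 0
(¬Q ⇔ ¬¬Q) ⇒ (¬(Q + (Q + P)) ⇔ (P · P)) = 2 ⇒ 0 = 1
No assignment yields a value below 1, so this is the minimum.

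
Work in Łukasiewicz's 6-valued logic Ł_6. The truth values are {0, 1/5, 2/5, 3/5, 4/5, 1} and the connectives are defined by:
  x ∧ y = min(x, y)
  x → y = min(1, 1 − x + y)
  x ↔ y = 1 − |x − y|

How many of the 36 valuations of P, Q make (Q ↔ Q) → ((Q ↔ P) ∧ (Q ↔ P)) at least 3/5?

24

value 1: 6 assignments (counts)
value 4/5: 10 assignments (counts)
value 3/5: 8 assignments (counts)
value 2/5: 6 assignments
value 1/5: 4 assignments
value 0: 2 assignments
So 24 of the 36 assignments meet the threshold.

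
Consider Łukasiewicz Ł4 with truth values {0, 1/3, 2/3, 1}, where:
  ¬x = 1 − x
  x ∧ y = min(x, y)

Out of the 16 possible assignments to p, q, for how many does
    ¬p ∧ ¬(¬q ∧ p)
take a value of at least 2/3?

8

p = 0, q = 0 ↦ 1  ≥
p = 0, q = 1/3 ↦ 1  ≥
p = 0, q = 2/3 ↦ 1  ≥
p = 0, q = 1 ↦ 1  ≥
p = 1/3, q = 0 ↦ 2/3  ≥
p = 1/3, q = 1/3 ↦ 2/3  ≥
p = 1/3, q = 2/3 ↦ 2/3  ≥
p = 1/3, q = 1 ↦ 2/3  ≥
p = 2/3, q = 0 ↦ 1/3  <
p = 2/3, q = 1/3 ↦ 1/3  <
p = 2/3, q = 2/3 ↦ 1/3  <
p = 2/3, q = 1 ↦ 1/3  <
p = 1, q = 0 ↦ 0  <
p = 1, q = 1/3 ↦ 0  <
p = 1, q = 2/3 ↦ 0  <
p = 1, q = 1 ↦ 0  <
So 8 of the 16 assignments meet the threshold.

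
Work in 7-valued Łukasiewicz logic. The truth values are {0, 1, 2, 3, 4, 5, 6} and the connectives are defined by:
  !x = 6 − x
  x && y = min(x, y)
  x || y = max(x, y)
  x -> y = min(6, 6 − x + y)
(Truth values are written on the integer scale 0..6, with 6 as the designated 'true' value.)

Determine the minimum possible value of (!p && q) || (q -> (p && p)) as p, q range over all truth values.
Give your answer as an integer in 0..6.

Take p = 0, q = 3:
!p = !0 = 6
!p && q = 6 && 3 = 3
p && p = 0 && 0 = 0
q -> (p && p) = 3 -> 0 = 3
(!p && q) || (q -> (p && p)) = 3 || 3 = 3
No assignment yields a value below 3, so this is the minimum.

3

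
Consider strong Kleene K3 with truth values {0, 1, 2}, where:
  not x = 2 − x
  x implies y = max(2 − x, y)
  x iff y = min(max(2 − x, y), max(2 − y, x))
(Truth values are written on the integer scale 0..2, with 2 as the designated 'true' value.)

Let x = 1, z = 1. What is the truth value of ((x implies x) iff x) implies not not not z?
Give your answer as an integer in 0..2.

1

x implies x = 1 implies 1 = 1
(x implies x) iff x = 1 iff 1 = 1
not z = not 1 = 1
not not z = not 1 = 1
not not not z = not 1 = 1
((x implies x) iff x) implies not not not z = 1 implies 1 = 1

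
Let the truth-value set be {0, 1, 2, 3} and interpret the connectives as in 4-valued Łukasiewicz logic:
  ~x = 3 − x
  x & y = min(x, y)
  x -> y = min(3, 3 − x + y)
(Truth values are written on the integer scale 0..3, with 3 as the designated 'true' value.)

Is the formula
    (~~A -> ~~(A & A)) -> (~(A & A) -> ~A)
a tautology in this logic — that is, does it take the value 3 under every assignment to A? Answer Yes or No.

A = 0 ↦ 3
A = 1 ↦ 3
A = 2 ↦ 3
A = 3 ↦ 3
Every assignment gives a value ≥ 3.

Yes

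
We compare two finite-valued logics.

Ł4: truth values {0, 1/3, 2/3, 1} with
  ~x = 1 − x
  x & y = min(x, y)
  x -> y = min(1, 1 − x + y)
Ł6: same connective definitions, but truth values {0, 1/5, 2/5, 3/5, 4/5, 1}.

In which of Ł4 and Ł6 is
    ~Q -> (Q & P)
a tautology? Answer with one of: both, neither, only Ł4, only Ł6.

neither

In Ł4: at P = 0, Q = 0 the value is 0 — not a tautology.
In Ł6: at P = 0, Q = 0 the value is 0 — not a tautology.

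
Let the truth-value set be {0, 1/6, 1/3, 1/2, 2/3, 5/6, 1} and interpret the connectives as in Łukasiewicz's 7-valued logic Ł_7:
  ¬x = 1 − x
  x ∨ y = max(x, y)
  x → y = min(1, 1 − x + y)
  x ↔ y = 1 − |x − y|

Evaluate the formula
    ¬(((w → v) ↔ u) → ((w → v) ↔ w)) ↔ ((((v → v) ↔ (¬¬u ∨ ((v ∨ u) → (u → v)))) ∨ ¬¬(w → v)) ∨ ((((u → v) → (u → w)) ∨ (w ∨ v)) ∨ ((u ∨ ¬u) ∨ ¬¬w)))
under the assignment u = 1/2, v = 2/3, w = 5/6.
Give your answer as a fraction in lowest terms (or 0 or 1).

w → v = 5/6 → 2/3 = 5/6
(w → v) ↔ u = 5/6 ↔ 1/2 = 2/3
w → v = 5/6 → 2/3 = 5/6
(w → v) ↔ w = 5/6 ↔ 5/6 = 1
((w → v) ↔ u) → ((w → v) ↔ w) = 2/3 → 1 = 1
¬(((w → v) ↔ u) → ((w → v) ↔ w)) = ¬1 = 0
v → v = 2/3 → 2/3 = 1
¬u = ¬1/2 = 1/2
¬¬u = ¬1/2 = 1/2
v ∨ u = 2/3 ∨ 1/2 = 2/3
u → v = 1/2 → 2/3 = 1
(v ∨ u) → (u → v) = 2/3 → 1 = 1
¬¬u ∨ ((v ∨ u) → (u → v)) = 1/2 ∨ 1 = 1
(v → v) ↔ (¬¬u ∨ ((v ∨ u) → (u → v))) = 1 ↔ 1 = 1
w → v = 5/6 → 2/3 = 5/6
¬(w → v) = ¬5/6 = 1/6
¬¬(w → v) = ¬1/6 = 5/6
((v → v) ↔ (¬¬u ∨ ((v ∨ u) → (u → v)))) ∨ ¬¬(w → v) = 1 ∨ 5/6 = 1
u → v = 1/2 → 2/3 = 1
u → w = 1/2 → 5/6 = 1
(u → v) → (u → w) = 1 → 1 = 1
w ∨ v = 5/6 ∨ 2/3 = 5/6
((u → v) → (u → w)) ∨ (w ∨ v) = 1 ∨ 5/6 = 1
¬u = ¬1/2 = 1/2
u ∨ ¬u = 1/2 ∨ 1/2 = 1/2
¬w = ¬5/6 = 1/6
¬¬w = ¬1/6 = 5/6
(u ∨ ¬u) ∨ ¬¬w = 1/2 ∨ 5/6 = 5/6
(((u → v) → (u → w)) ∨ (w ∨ v)) ∨ ((u ∨ ¬u) ∨ ¬¬w) = 1 ∨ 5/6 = 1
(((v → v) ↔ (¬¬u ∨ ((v ∨ u) → (u → v)))) ∨ ¬¬(w → v)) ∨ ((((u → v) → (u → w)) ∨ (w ∨ v)) ∨ ((u ∨ ¬u) ∨ ¬¬w)) = 1 ∨ 1 = 1
¬(((w → v) ↔ u) → ((w → v) ↔ w)) ↔ ((((v → v) ↔ (¬¬u ∨ ((v ∨ u) → (u → v)))) ∨ ¬¬(w → v)) ∨ ((((u → v) → (u → w)) ∨ (w ∨ v)) ∨ ((u ∨ ¬u) ∨ ¬¬w))) = 0 ↔ 1 = 0

0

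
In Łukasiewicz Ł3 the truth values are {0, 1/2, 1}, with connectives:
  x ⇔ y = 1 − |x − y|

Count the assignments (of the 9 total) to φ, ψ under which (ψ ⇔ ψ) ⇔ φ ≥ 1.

3

φ = 0, ψ = 0 ↦ 0  <
φ = 0, ψ = 1/2 ↦ 0  <
φ = 0, ψ = 1 ↦ 0  <
φ = 1/2, ψ = 0 ↦ 1/2  <
φ = 1/2, ψ = 1/2 ↦ 1/2  <
φ = 1/2, ψ = 1 ↦ 1/2  <
φ = 1, ψ = 0 ↦ 1  ≥
φ = 1, ψ = 1/2 ↦ 1  ≥
φ = 1, ψ = 1 ↦ 1  ≥
So 3 of the 9 assignments meet the threshold.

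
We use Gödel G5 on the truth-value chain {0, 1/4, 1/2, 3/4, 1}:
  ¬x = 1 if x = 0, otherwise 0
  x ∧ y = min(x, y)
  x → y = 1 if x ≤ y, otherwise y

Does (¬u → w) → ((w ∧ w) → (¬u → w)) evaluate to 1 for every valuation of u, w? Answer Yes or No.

At u = 3/4, w = 3/4, for instance:
¬u = ¬3/4 = 0
¬u → w = 0 → 3/4 = 1
w ∧ w = 3/4 ∧ 3/4 = 3/4
(w ∧ w) → (¬u → w) = 3/4 → 1 = 1
(¬u → w) → ((w ∧ w) → (¬u → w)) = 1 → 1 = 1
and checking the remaining 24 assignments likewise gives ≥ 1 in every case.

Yes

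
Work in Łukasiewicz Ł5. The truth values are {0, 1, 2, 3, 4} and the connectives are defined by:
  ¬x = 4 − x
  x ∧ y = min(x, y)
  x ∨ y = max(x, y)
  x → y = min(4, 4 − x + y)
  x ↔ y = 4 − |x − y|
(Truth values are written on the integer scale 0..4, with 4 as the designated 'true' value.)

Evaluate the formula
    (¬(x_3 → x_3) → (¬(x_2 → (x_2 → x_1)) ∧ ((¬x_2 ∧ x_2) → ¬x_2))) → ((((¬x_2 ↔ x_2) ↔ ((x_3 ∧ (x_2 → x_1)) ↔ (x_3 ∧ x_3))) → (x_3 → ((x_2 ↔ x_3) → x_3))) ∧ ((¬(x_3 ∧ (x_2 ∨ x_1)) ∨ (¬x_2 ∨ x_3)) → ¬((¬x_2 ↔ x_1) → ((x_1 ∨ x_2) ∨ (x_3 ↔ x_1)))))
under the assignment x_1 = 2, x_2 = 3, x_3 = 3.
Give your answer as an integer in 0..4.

1

x_3 → x_3 = 3 → 3 = 4
¬(x_3 → x_3) = ¬4 = 0
x_2 → x_1 = 3 → 2 = 3
x_2 → (x_2 → x_1) = 3 → 3 = 4
¬(x_2 → (x_2 → x_1)) = ¬4 = 0
¬x_2 = ¬3 = 1
¬x_2 ∧ x_2 = 1 ∧ 3 = 1
¬x_2 = ¬3 = 1
(¬x_2 ∧ x_2) → ¬x_2 = 1 → 1 = 4
¬(x_2 → (x_2 → x_1)) ∧ ((¬x_2 ∧ x_2) → ¬x_2) = 0 ∧ 4 = 0
¬(x_3 → x_3) → (¬(x_2 → (x_2 → x_1)) ∧ ((¬x_2 ∧ x_2) → ¬x_2)) = 0 → 0 = 4
¬x_2 = ¬3 = 1
¬x_2 ↔ x_2 = 1 ↔ 3 = 2
x_2 → x_1 = 3 → 2 = 3
x_3 ∧ (x_2 → x_1) = 3 ∧ 3 = 3
x_3 ∧ x_3 = 3 ∧ 3 = 3
(x_3 ∧ (x_2 → x_1)) ↔ (x_3 ∧ x_3) = 3 ↔ 3 = 4
(¬x_2 ↔ x_2) ↔ ((x_3 ∧ (x_2 → x_1)) ↔ (x_3 ∧ x_3)) = 2 ↔ 4 = 2
x_2 ↔ x_3 = 3 ↔ 3 = 4
(x_2 ↔ x_3) → x_3 = 4 → 3 = 3
x_3 → ((x_2 ↔ x_3) → x_3) = 3 → 3 = 4
((¬x_2 ↔ x_2) ↔ ((x_3 ∧ (x_2 → x_1)) ↔ (x_3 ∧ x_3))) → (x_3 → ((x_2 ↔ x_3) → x_3)) = 2 → 4 = 4
x_2 ∨ x_1 = 3 ∨ 2 = 3
x_3 ∧ (x_2 ∨ x_1) = 3 ∧ 3 = 3
¬(x_3 ∧ (x_2 ∨ x_1)) = ¬3 = 1
¬x_2 = ¬3 = 1
¬x_2 ∨ x_3 = 1 ∨ 3 = 3
¬(x_3 ∧ (x_2 ∨ x_1)) ∨ (¬x_2 ∨ x_3) = 1 ∨ 3 = 3
¬x_2 = ¬3 = 1
¬x_2 ↔ x_1 = 1 ↔ 2 = 3
x_1 ∨ x_2 = 2 ∨ 3 = 3
x_3 ↔ x_1 = 3 ↔ 2 = 3
(x_1 ∨ x_2) ∨ (x_3 ↔ x_1) = 3 ∨ 3 = 3
(¬x_2 ↔ x_1) → ((x_1 ∨ x_2) ∨ (x_3 ↔ x_1)) = 3 → 3 = 4
¬((¬x_2 ↔ x_1) → ((x_1 ∨ x_2) ∨ (x_3 ↔ x_1))) = ¬4 = 0
(¬(x_3 ∧ (x_2 ∨ x_1)) ∨ (¬x_2 ∨ x_3)) → ¬((¬x_2 ↔ x_1) → ((x_1 ∨ x_2) ∨ (x_3 ↔ x_1))) = 3 → 0 = 1
(((¬x_2 ↔ x_2) ↔ ((x_3 ∧ (x_2 → x_1)) ↔ (x_3 ∧ x_3))) → (x_3 → ((x_2 ↔ x_3) → x_3))) ∧ ((¬(x_3 ∧ (x_2 ∨ x_1)) ∨ (¬x_2 ∨ x_3)) → ¬((¬x_2 ↔ x_1) → ((x_1 ∨ x_2) ∨ (x_3 ↔ x_1)))) = 4 ∧ 1 = 1
(¬(x_3 → x_3) → (¬(x_2 → (x_2 → x_1)) ∧ ((¬x_2 ∧ x_2) → ¬x_2))) → ((((¬x_2 ↔ x_2) ↔ ((x_3 ∧ (x_2 → x_1)) ↔ (x_3 ∧ x_3))) → (x_3 → ((x_2 ↔ x_3) → x_3))) ∧ ((¬(x_3 ∧ (x_2 ∨ x_1)) ∨ (¬x_2 ∨ x_3)) → ¬((¬x_2 ↔ x_1) → ((x_1 ∨ x_2) ∨ (x_3 ↔ x_1))))) = 4 → 1 = 1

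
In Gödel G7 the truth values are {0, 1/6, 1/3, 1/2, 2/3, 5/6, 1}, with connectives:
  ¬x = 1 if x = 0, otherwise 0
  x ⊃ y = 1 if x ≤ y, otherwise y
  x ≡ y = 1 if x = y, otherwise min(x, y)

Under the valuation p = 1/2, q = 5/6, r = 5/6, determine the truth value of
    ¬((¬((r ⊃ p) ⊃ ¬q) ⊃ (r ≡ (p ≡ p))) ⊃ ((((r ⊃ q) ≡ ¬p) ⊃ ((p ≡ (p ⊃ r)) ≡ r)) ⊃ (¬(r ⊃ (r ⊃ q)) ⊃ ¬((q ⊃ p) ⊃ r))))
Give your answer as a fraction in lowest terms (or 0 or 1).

0

r ⊃ p = 5/6 ⊃ 1/2 = 1/2
¬q = ¬5/6 = 0
(r ⊃ p) ⊃ ¬q = 1/2 ⊃ 0 = 0
¬((r ⊃ p) ⊃ ¬q) = ¬0 = 1
p ≡ p = 1/2 ≡ 1/2 = 1
r ≡ (p ≡ p) = 5/6 ≡ 1 = 5/6
¬((r ⊃ p) ⊃ ¬q) ⊃ (r ≡ (p ≡ p)) = 1 ⊃ 5/6 = 5/6
r ⊃ q = 5/6 ⊃ 5/6 = 1
¬p = ¬1/2 = 0
(r ⊃ q) ≡ ¬p = 1 ≡ 0 = 0
p ⊃ r = 1/2 ⊃ 5/6 = 1
p ≡ (p ⊃ r) = 1/2 ≡ 1 = 1/2
(p ≡ (p ⊃ r)) ≡ r = 1/2 ≡ 5/6 = 1/2
((r ⊃ q) ≡ ¬p) ⊃ ((p ≡ (p ⊃ r)) ≡ r) = 0 ⊃ 1/2 = 1
r ⊃ q = 5/6 ⊃ 5/6 = 1
r ⊃ (r ⊃ q) = 5/6 ⊃ 1 = 1
¬(r ⊃ (r ⊃ q)) = ¬1 = 0
q ⊃ p = 5/6 ⊃ 1/2 = 1/2
(q ⊃ p) ⊃ r = 1/2 ⊃ 5/6 = 1
¬((q ⊃ p) ⊃ r) = ¬1 = 0
¬(r ⊃ (r ⊃ q)) ⊃ ¬((q ⊃ p) ⊃ r) = 0 ⊃ 0 = 1
(((r ⊃ q) ≡ ¬p) ⊃ ((p ≡ (p ⊃ r)) ≡ r)) ⊃ (¬(r ⊃ (r ⊃ q)) ⊃ ¬((q ⊃ p) ⊃ r)) = 1 ⊃ 1 = 1
(¬((r ⊃ p) ⊃ ¬q) ⊃ (r ≡ (p ≡ p))) ⊃ ((((r ⊃ q) ≡ ¬p) ⊃ ((p ≡ (p ⊃ r)) ≡ r)) ⊃ (¬(r ⊃ (r ⊃ q)) ⊃ ¬((q ⊃ p) ⊃ r))) = 5/6 ⊃ 1 = 1
¬((¬((r ⊃ p) ⊃ ¬q) ⊃ (r ≡ (p ≡ p))) ⊃ ((((r ⊃ q) ≡ ¬p) ⊃ ((p ≡ (p ⊃ r)) ≡ r)) ⊃ (¬(r ⊃ (r ⊃ q)) ⊃ ¬((q ⊃ p) ⊃ r)))) = ¬1 = 0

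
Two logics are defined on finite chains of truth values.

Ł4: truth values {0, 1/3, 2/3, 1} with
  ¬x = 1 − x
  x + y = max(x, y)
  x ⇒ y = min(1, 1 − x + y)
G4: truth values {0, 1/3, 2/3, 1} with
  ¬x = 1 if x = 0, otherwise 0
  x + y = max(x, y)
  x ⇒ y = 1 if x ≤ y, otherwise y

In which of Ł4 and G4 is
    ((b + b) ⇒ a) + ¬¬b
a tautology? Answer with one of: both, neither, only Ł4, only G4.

only G4

In Ł4: at a = 0, b = 1/3 the value is 2/3 — not a tautology.
In G4: every assignment gives 1 — tautology.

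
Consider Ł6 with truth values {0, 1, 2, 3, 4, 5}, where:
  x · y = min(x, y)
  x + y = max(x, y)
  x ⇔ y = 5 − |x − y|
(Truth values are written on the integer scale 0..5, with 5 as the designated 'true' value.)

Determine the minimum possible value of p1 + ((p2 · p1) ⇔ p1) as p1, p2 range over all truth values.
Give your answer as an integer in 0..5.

3

Take p1 = 2, p2 = 0:
p2 · p1 = 0 · 2 = 0
(p2 · p1) ⇔ p1 = 0 ⇔ 2 = 3
p1 + ((p2 · p1) ⇔ p1) = 2 + 3 = 3
No assignment yields a value below 3, so this is the minimum.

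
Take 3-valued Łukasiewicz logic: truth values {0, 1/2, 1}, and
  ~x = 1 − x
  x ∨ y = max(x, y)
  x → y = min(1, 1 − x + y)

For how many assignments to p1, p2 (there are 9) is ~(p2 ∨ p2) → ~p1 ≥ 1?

6

p1 = 0, p2 = 0 ↦ 1  ≥
p1 = 0, p2 = 1/2 ↦ 1  ≥
p1 = 0, p2 = 1 ↦ 1  ≥
p1 = 1/2, p2 = 0 ↦ 1/2  <
p1 = 1/2, p2 = 1/2 ↦ 1  ≥
p1 = 1/2, p2 = 1 ↦ 1  ≥
p1 = 1, p2 = 0 ↦ 0  <
p1 = 1, p2 = 1/2 ↦ 1/2  <
p1 = 1, p2 = 1 ↦ 1  ≥
So 6 of the 9 assignments meet the threshold.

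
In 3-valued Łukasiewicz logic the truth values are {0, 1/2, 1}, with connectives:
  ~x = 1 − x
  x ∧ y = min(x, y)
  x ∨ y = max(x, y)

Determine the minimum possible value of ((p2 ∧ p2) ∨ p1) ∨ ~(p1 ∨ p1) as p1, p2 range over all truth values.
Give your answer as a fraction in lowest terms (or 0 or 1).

Take p1 = 1/2, p2 = 0:
p2 ∧ p2 = 0 ∧ 0 = 0
(p2 ∧ p2) ∨ p1 = 0 ∨ 1/2 = 1/2
p1 ∨ p1 = 1/2 ∨ 1/2 = 1/2
~(p1 ∨ p1) = ~1/2 = 1/2
((p2 ∧ p2) ∨ p1) ∨ ~(p1 ∨ p1) = 1/2 ∨ 1/2 = 1/2
No assignment yields a value below 1/2, so this is the minimum.

1/2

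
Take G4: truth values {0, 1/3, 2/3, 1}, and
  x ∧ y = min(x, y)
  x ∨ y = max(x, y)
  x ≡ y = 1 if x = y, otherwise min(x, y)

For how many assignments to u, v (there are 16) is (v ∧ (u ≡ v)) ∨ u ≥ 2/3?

u = 0, v = 0 ↦ 0  <
u = 0, v = 1/3 ↦ 0  <
u = 0, v = 2/3 ↦ 0  <
u = 0, v = 1 ↦ 0  <
u = 1/3, v = 0 ↦ 1/3  <
u = 1/3, v = 1/3 ↦ 1/3  <
u = 1/3, v = 2/3 ↦ 1/3  <
u = 1/3, v = 1 ↦ 1/3  <
u = 2/3, v = 0 ↦ 2/3  ≥
u = 2/3, v = 1/3 ↦ 2/3  ≥
u = 2/3, v = 2/3 ↦ 2/3  ≥
u = 2/3, v = 1 ↦ 2/3  ≥
u = 1, v = 0 ↦ 1  ≥
u = 1, v = 1/3 ↦ 1  ≥
u = 1, v = 2/3 ↦ 1  ≥
u = 1, v = 1 ↦ 1  ≥
So 8 of the 16 assignments meet the threshold.

8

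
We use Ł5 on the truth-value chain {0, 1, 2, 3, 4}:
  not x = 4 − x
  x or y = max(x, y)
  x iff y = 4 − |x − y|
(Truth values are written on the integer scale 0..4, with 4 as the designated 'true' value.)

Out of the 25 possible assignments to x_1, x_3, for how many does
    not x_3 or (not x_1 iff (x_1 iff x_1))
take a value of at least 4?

9

value 4: 9 assignments (counts)
value 3: 7 assignments
value 2: 5 assignments
value 1: 3 assignments
value 0: 1 assignment
So 9 of the 25 assignments meet the threshold.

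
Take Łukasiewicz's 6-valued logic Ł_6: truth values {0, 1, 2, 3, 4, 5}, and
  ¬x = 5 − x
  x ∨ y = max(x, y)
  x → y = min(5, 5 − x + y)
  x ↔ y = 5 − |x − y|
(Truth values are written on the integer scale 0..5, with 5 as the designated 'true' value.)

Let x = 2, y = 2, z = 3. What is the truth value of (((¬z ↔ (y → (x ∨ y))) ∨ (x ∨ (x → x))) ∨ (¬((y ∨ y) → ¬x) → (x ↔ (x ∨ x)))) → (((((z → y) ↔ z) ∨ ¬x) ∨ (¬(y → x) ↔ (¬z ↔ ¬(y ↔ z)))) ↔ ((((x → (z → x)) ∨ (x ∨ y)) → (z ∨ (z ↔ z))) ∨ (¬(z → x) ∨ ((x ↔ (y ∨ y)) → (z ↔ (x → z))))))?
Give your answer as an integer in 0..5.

4

¬z = ¬3 = 2
x ∨ y = 2 ∨ 2 = 2
y → (x ∨ y) = 2 → 2 = 5
¬z ↔ (y → (x ∨ y)) = 2 ↔ 5 = 2
x → x = 2 → 2 = 5
x ∨ (x → x) = 2 ∨ 5 = 5
(¬z ↔ (y → (x ∨ y))) ∨ (x ∨ (x → x)) = 2 ∨ 5 = 5
y ∨ y = 2 ∨ 2 = 2
¬x = ¬2 = 3
(y ∨ y) → ¬x = 2 → 3 = 5
¬((y ∨ y) → ¬x) = ¬5 = 0
x ∨ x = 2 ∨ 2 = 2
x ↔ (x ∨ x) = 2 ↔ 2 = 5
¬((y ∨ y) → ¬x) → (x ↔ (x ∨ x)) = 0 → 5 = 5
((¬z ↔ (y → (x ∨ y))) ∨ (x ∨ (x → x))) ∨ (¬((y ∨ y) → ¬x) → (x ↔ (x ∨ x))) = 5 ∨ 5 = 5
z → y = 3 → 2 = 4
(z → y) ↔ z = 4 ↔ 3 = 4
¬x = ¬2 = 3
((z → y) ↔ z) ∨ ¬x = 4 ∨ 3 = 4
y → x = 2 → 2 = 5
¬(y → x) = ¬5 = 0
¬z = ¬3 = 2
y ↔ z = 2 ↔ 3 = 4
¬(y ↔ z) = ¬4 = 1
¬z ↔ ¬(y ↔ z) = 2 ↔ 1 = 4
¬(y → x) ↔ (¬z ↔ ¬(y ↔ z)) = 0 ↔ 4 = 1
(((z → y) ↔ z) ∨ ¬x) ∨ (¬(y → x) ↔ (¬z ↔ ¬(y ↔ z))) = 4 ∨ 1 = 4
z → x = 3 → 2 = 4
x → (z → x) = 2 → 4 = 5
x ∨ y = 2 ∨ 2 = 2
(x → (z → x)) ∨ (x ∨ y) = 5 ∨ 2 = 5
z ↔ z = 3 ↔ 3 = 5
z ∨ (z ↔ z) = 3 ∨ 5 = 5
((x → (z → x)) ∨ (x ∨ y)) → (z ∨ (z ↔ z)) = 5 → 5 = 5
z → x = 3 → 2 = 4
¬(z → x) = ¬4 = 1
y ∨ y = 2 ∨ 2 = 2
x ↔ (y ∨ y) = 2 ↔ 2 = 5
x → z = 2 → 3 = 5
z ↔ (x → z) = 3 ↔ 5 = 3
(x ↔ (y ∨ y)) → (z ↔ (x → z)) = 5 → 3 = 3
¬(z → x) ∨ ((x ↔ (y ∨ y)) → (z ↔ (x → z))) = 1 ∨ 3 = 3
(((x → (z → x)) ∨ (x ∨ y)) → (z ∨ (z ↔ z))) ∨ (¬(z → x) ∨ ((x ↔ (y ∨ y)) → (z ↔ (x → z)))) = 5 ∨ 3 = 5
((((z → y) ↔ z) ∨ ¬x) ∨ (¬(y → x) ↔ (¬z ↔ ¬(y ↔ z)))) ↔ ((((x → (z → x)) ∨ (x ∨ y)) → (z ∨ (z ↔ z))) ∨ (¬(z → x) ∨ ((x ↔ (y ∨ y)) → (z ↔ (x → z))))) = 4 ↔ 5 = 4
(((¬z ↔ (y → (x ∨ y))) ∨ (x ∨ (x → x))) ∨ (¬((y ∨ y) → ¬x) → (x ↔ (x ∨ x)))) → (((((z → y) ↔ z) ∨ ¬x) ∨ (¬(y → x) ↔ (¬z ↔ ¬(y ↔ z)))) ↔ ((((x → (z → x)) ∨ (x ∨ y)) → (z ∨ (z ↔ z))) ∨ (¬(z → x) ∨ ((x ↔ (y ∨ y)) → (z ↔ (x → z)))))) = 5 → 4 = 4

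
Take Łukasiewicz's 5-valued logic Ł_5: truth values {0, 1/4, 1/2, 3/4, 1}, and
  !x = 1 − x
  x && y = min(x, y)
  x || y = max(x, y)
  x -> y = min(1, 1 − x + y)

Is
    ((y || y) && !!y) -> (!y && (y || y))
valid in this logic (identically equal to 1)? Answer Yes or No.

No

Counterexample: take y = 3/4.
y || y = 3/4 || 3/4 = 3/4
!y = !3/4 = 1/4
!!y = !1/4 = 3/4
(y || y) && !!y = 3/4 && 3/4 = 3/4
!y = !3/4 = 1/4
y || y = 3/4 || 3/4 = 3/4
!y && (y || y) = 1/4 && 3/4 = 1/4
((y || y) && !!y) -> (!y && (y || y)) = 3/4 -> 1/4 = 1/2
This gives 1/2 ≠ 1.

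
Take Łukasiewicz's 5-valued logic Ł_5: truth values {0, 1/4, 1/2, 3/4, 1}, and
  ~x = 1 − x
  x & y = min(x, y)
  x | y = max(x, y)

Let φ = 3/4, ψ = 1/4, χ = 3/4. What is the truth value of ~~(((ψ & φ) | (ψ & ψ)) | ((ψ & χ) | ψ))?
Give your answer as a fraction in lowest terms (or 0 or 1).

1/4

ψ & φ = 1/4 & 3/4 = 1/4
ψ & ψ = 1/4 & 1/4 = 1/4
(ψ & φ) | (ψ & ψ) = 1/4 | 1/4 = 1/4
ψ & χ = 1/4 & 3/4 = 1/4
(ψ & χ) | ψ = 1/4 | 1/4 = 1/4
((ψ & φ) | (ψ & ψ)) | ((ψ & χ) | ψ) = 1/4 | 1/4 = 1/4
~(((ψ & φ) | (ψ & ψ)) | ((ψ & χ) | ψ)) = ~1/4 = 3/4
~~(((ψ & φ) | (ψ & ψ)) | ((ψ & χ) | ψ)) = ~3/4 = 1/4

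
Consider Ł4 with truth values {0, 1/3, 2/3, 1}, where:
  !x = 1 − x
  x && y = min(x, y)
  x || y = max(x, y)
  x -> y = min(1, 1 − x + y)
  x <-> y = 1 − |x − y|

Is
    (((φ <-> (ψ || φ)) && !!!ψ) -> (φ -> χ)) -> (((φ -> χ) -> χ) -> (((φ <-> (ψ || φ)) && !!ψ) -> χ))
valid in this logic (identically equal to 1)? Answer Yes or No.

No

Counterexample: take φ = 2/3, ψ = 2/3, χ = 0.
ψ || φ = 2/3 || 2/3 = 2/3
φ <-> (ψ || φ) = 2/3 <-> 2/3 = 1
!ψ = !2/3 = 1/3
!!ψ = !1/3 = 2/3
!!!ψ = !2/3 = 1/3
(φ <-> (ψ || φ)) && !!!ψ = 1 && 1/3 = 1/3
φ -> χ = 2/3 -> 0 = 1/3
((φ <-> (ψ || φ)) && !!!ψ) -> (φ -> χ) = 1/3 -> 1/3 = 1
φ -> χ = 2/3 -> 0 = 1/3
(φ -> χ) -> χ = 1/3 -> 0 = 2/3
ψ || φ = 2/3 || 2/3 = 2/3
φ <-> (ψ || φ) = 2/3 <-> 2/3 = 1
!ψ = !2/3 = 1/3
!!ψ = !1/3 = 2/3
(φ <-> (ψ || φ)) && !!ψ = 1 && 2/3 = 2/3
((φ <-> (ψ || φ)) && !!ψ) -> χ = 2/3 -> 0 = 1/3
((φ -> χ) -> χ) -> (((φ <-> (ψ || φ)) && !!ψ) -> χ) = 2/3 -> 1/3 = 2/3
(((φ <-> (ψ || φ)) && !!!ψ) -> (φ -> χ)) -> (((φ -> χ) -> χ) -> (((φ <-> (ψ || φ)) && !!ψ) -> χ)) = 1 -> 2/3 = 2/3
This gives 2/3 ≠ 1.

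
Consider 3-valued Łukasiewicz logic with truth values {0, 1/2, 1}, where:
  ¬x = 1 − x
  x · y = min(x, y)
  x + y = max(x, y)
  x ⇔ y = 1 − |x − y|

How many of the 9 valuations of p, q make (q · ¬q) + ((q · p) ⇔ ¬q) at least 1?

p = 0, q = 0 ↦ 0  <
p = 0, q = 1/2 ↦ 1/2  <
p = 0, q = 1 ↦ 1  ≥
p = 1/2, q = 0 ↦ 0  <
p = 1/2, q = 1/2 ↦ 1  ≥
p = 1/2, q = 1 ↦ 1/2  <
p = 1, q = 0 ↦ 0  <
p = 1, q = 1/2 ↦ 1  ≥
p = 1, q = 1 ↦ 0  <
So 3 of the 9 assignments meet the threshold.

3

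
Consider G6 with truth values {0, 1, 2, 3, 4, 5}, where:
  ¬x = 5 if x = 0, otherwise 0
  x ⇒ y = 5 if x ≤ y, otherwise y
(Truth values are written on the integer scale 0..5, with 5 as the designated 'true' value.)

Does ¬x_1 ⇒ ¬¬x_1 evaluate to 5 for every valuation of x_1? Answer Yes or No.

No

Counterexample: take x_1 = 0.
¬x_1 = ¬0 = 5
¬¬x_1 = ¬5 = 0
¬x_1 ⇒ ¬¬x_1 = 5 ⇒ 0 = 0
This gives 0 ≠ 5.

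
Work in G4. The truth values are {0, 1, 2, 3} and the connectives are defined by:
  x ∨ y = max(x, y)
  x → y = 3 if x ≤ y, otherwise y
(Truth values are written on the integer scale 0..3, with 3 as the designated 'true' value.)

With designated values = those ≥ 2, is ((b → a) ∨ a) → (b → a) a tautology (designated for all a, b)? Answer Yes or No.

a = 0, b = 0 ↦ 3
a = 0, b = 1 ↦ 3
a = 0, b = 2 ↦ 3
a = 0, b = 3 ↦ 3
a = 1, b = 0 ↦ 3
a = 1, b = 1 ↦ 3
a = 1, b = 2 ↦ 3
a = 1, b = 3 ↦ 3
a = 2, b = 0 ↦ 3
a = 2, b = 1 ↦ 3
a = 2, b = 2 ↦ 3
a = 2, b = 3 ↦ 3
a = 3, b = 0 ↦ 3
a = 3, b = 1 ↦ 3
a = 3, b = 2 ↦ 3
a = 3, b = 3 ↦ 3
Every assignment gives a value ≥ 2.

Yes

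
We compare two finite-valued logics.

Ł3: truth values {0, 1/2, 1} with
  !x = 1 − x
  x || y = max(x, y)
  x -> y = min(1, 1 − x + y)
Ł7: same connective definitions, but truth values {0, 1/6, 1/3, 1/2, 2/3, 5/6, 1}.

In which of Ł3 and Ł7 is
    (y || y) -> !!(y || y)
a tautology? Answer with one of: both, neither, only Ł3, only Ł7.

In Ł3: every assignment gives 1 — tautology.
In Ł7: every assignment gives 1 — tautology.

both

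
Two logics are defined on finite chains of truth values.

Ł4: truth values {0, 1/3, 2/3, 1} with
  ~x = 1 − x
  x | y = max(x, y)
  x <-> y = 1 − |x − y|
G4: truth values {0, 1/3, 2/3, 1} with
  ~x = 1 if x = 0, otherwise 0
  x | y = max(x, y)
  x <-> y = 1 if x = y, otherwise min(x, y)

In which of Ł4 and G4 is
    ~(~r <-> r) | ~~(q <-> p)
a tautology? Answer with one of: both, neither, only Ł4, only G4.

In Ł4: at p = 0, q = 1/3, r = 1/3 the value is 2/3 — not a tautology.
In G4: every assignment gives 1 — tautology.

only G4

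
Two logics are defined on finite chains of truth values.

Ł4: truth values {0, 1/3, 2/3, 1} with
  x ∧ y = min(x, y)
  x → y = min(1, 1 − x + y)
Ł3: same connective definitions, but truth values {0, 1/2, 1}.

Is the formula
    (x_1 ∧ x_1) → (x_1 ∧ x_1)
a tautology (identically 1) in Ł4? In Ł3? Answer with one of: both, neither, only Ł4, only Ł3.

both

In Ł4: every assignment gives 1 — tautology.
In Ł3: every assignment gives 1 — tautology.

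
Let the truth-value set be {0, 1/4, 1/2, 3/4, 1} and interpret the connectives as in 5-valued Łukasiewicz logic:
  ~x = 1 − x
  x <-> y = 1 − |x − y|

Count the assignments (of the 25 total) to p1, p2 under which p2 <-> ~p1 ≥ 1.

5

value 1: 5 assignments (counts)
value 3/4: 8 assignments
value 1/2: 6 assignments
value 1/4: 4 assignments
value 0: 2 assignments
So 5 of the 25 assignments meet the threshold.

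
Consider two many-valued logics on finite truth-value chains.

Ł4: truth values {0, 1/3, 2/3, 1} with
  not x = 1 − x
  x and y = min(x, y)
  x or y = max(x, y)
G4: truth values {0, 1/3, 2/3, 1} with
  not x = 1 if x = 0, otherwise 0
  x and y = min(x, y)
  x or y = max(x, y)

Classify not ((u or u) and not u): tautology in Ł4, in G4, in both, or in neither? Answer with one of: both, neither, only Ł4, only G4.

only G4

In Ł4: at u = 1/3 the value is 2/3 — not a tautology.
In G4: every assignment gives 1 — tautology.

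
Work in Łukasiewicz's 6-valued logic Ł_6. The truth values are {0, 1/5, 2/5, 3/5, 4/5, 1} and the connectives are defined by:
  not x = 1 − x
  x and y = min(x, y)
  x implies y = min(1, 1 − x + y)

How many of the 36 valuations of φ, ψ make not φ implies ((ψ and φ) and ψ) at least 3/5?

value 1: 15 assignments (counts)
value 4/5: 6 assignments (counts)
value 3/5: 2 assignments (counts)
value 2/5: 6 assignments
value 1/5: 1 assignment
value 0: 6 assignments
So 23 of the 36 assignments meet the threshold.

23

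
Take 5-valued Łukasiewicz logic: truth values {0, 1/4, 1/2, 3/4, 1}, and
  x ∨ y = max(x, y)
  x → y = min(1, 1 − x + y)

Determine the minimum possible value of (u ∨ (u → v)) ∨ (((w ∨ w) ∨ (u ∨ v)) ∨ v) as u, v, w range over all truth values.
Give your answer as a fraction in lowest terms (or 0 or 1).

Take u = 1/2, v = 0, w = 0:
u → v = 1/2 → 0 = 1/2
u ∨ (u → v) = 1/2 ∨ 1/2 = 1/2
w ∨ w = 0 ∨ 0 = 0
u ∨ v = 1/2 ∨ 0 = 1/2
(w ∨ w) ∨ (u ∨ v) = 0 ∨ 1/2 = 1/2
((w ∨ w) ∨ (u ∨ v)) ∨ v = 1/2 ∨ 0 = 1/2
(u ∨ (u → v)) ∨ (((w ∨ w) ∨ (u ∨ v)) ∨ v) = 1/2 ∨ 1/2 = 1/2
No assignment yields a value below 1/2, so this is the minimum.

1/2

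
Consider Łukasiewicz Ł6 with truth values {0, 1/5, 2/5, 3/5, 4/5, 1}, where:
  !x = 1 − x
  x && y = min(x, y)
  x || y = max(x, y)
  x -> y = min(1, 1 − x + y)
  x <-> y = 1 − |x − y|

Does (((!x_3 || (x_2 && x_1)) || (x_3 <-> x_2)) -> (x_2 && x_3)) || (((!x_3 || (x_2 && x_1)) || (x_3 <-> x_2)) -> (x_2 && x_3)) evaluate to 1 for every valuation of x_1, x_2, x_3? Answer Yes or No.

No

Counterexample: take x_1 = 0, x_2 = 0, x_3 = 0.
!x_3 = !0 = 1
x_2 && x_1 = 0 && 0 = 0
!x_3 || (x_2 && x_1) = 1 || 0 = 1
x_3 <-> x_2 = 0 <-> 0 = 1
(!x_3 || (x_2 && x_1)) || (x_3 <-> x_2) = 1 || 1 = 1
x_2 && x_3 = 0 && 0 = 0
((!x_3 || (x_2 && x_1)) || (x_3 <-> x_2)) -> (x_2 && x_3) = 1 -> 0 = 0
!x_3 = !0 = 1
x_2 && x_1 = 0 && 0 = 0
!x_3 || (x_2 && x_1) = 1 || 0 = 1
x_3 <-> x_2 = 0 <-> 0 = 1
(!x_3 || (x_2 && x_1)) || (x_3 <-> x_2) = 1 || 1 = 1
x_2 && x_3 = 0 && 0 = 0
((!x_3 || (x_2 && x_1)) || (x_3 <-> x_2)) -> (x_2 && x_3) = 1 -> 0 = 0
(((!x_3 || (x_2 && x_1)) || (x_3 <-> x_2)) -> (x_2 && x_3)) || (((!x_3 || (x_2 && x_1)) || (x_3 <-> x_2)) -> (x_2 && x_3)) = 0 || 0 = 0
This gives 0 ≠ 1.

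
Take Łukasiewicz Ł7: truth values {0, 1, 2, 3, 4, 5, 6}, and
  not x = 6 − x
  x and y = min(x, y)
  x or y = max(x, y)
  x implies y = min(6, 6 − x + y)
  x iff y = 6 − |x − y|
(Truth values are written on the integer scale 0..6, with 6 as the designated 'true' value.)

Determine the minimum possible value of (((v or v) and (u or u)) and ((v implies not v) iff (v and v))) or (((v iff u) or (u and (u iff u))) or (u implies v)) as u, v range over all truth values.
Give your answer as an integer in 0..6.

3

Take u = 3, v = 0:
v or v = 0 or 0 = 0
u or u = 3 or 3 = 3
(v or v) and (u or u) = 0 and 3 = 0
not v = not 0 = 6
v implies not v = 0 implies 6 = 6
v and v = 0 and 0 = 0
(v implies not v) iff (v and v) = 6 iff 0 = 0
((v or v) and (u or u)) and ((v implies not v) iff (v and v)) = 0 and 0 = 0
v iff u = 0 iff 3 = 3
u iff u = 3 iff 3 = 6
u and (u iff u) = 3 and 6 = 3
(v iff u) or (u and (u iff u)) = 3 or 3 = 3
u implies v = 3 implies 0 = 3
((v iff u) or (u and (u iff u))) or (u implies v) = 3 or 3 = 3
(((v or v) and (u or u)) and ((v implies not v) iff (v and v))) or (((v iff u) or (u and (u iff u))) or (u implies v)) = 0 or 3 = 3
No assignment yields a value below 3, so this is the minimum.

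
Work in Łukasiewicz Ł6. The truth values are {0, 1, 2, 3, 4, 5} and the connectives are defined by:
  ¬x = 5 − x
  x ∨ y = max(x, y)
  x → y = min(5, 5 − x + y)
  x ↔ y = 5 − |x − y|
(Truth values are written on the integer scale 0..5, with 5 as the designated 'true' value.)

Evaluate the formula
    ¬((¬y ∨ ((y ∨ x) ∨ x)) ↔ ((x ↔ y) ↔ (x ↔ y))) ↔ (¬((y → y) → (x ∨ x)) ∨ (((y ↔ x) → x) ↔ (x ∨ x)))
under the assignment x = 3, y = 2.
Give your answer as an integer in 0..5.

¬y = ¬2 = 3
y ∨ x = 2 ∨ 3 = 3
(y ∨ x) ∨ x = 3 ∨ 3 = 3
¬y ∨ ((y ∨ x) ∨ x) = 3 ∨ 3 = 3
x ↔ y = 3 ↔ 2 = 4
x ↔ y = 3 ↔ 2 = 4
(x ↔ y) ↔ (x ↔ y) = 4 ↔ 4 = 5
(¬y ∨ ((y ∨ x) ∨ x)) ↔ ((x ↔ y) ↔ (x ↔ y)) = 3 ↔ 5 = 3
¬((¬y ∨ ((y ∨ x) ∨ x)) ↔ ((x ↔ y) ↔ (x ↔ y))) = ¬3 = 2
y → y = 2 → 2 = 5
x ∨ x = 3 ∨ 3 = 3
(y → y) → (x ∨ x) = 5 → 3 = 3
¬((y → y) → (x ∨ x)) = ¬3 = 2
y ↔ x = 2 ↔ 3 = 4
(y ↔ x) → x = 4 → 3 = 4
x ∨ x = 3 ∨ 3 = 3
((y ↔ x) → x) ↔ (x ∨ x) = 4 ↔ 3 = 4
¬((y → y) → (x ∨ x)) ∨ (((y ↔ x) → x) ↔ (x ∨ x)) = 2 ∨ 4 = 4
¬((¬y ∨ ((y ∨ x) ∨ x)) ↔ ((x ↔ y) ↔ (x ↔ y))) ↔ (¬((y → y) → (x ∨ x)) ∨ (((y ↔ x) → x) ↔ (x ∨ x))) = 2 ↔ 4 = 3

3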